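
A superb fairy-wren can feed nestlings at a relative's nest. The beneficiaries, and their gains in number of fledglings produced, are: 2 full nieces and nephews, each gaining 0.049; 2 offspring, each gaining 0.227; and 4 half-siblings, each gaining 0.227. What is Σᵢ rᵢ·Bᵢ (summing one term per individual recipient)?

0.4785

r to a full niece or nephew = 1/4 (full aunt/uncle↔niece/nephew: two paths of length 3 through the shared grandparent pair: r = 2·(1/2)^3 = 1/4).
r to an offspring = 1/2 (one parent–offspring link: r = (1/2)^1 = 1/2).
r to a half-sibling = 0.25 (half-sibs share one parent — one path of length 2: r = (1/2)^2 = 1/4).
Summing one r·B term per recipient: 2·0.25·0.049 + 2·0.5·0.227 + 4·0.25·0.227 = 0.4785.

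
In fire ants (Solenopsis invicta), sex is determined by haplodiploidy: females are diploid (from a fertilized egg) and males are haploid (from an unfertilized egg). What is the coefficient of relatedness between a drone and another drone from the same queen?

Haploid brothers each carry a random half of the queen's diploid genome, so on average they share half: r = 1/2.

0.5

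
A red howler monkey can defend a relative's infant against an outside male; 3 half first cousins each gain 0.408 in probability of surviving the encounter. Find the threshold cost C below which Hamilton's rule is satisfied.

r to a half first cousin = 0.0625 (half first cousins share one grandparent — one path of length 4: r = (1/2)^4 = 1/16).
Hamilton's rule: n·r·B > C, so the trait is favored while C < n·r·B = 3·0.0625·0.408 = 0.0765.

0.0765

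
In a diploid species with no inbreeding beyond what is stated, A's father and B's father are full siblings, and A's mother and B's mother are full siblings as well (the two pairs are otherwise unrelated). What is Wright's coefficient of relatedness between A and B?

0.25

With two independent routes of shared ancestry, r is the sum of the two contributions.
A and B are related in two ways: first cousins through their fathers (r = 1/8) and first cousins through their mothers (r = 1/8) — i.e. double first cousins.
r = 1/8 + 1/8 = 1/4 = 0.25.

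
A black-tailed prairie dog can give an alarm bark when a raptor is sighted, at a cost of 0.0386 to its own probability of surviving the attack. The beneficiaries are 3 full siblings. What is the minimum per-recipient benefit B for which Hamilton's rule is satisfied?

r to a full sibling = 0.5 (full sibs share both parents — two paths of length 2: r = 2·(1/2)^2 = 1/2).
Hamilton's rule with n recipients of equal r: n·r·B > C, so B > C/(n·r) = 0.0386/(3·0.5) = 0.0257.

0.0257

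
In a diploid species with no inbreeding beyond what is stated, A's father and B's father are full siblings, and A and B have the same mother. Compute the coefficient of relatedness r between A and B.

0.375

With two independent routes of shared ancestry, r is the sum of the two contributions.
A and B are related in two ways: first cousins through their fathers (r = 1/8) and half-sibs through their shared mother (r = 1/4).
r = 1/8 + 1/4 = 0.375.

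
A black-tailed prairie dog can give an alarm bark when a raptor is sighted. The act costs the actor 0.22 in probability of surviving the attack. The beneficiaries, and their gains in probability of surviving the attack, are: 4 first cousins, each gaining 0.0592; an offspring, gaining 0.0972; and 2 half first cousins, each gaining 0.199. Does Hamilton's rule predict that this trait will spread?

No

Hamilton's rule: the trait is favored when the sum of r·B over every recipient exceeds the actor's cost C.
r to a first cousin = 0.125 (first cousins share one grandparent pair — two paths of length 4: r = 2·(1/2)^4 = 1/8).
r to an offspring = 1/2 (one parent–offspring link: r = (1/2)^1 = 1/2).
r to a half first cousin = 0.0625 (half first cousins share one grandparent — one path of length 4: r = (1/2)^4 = 1/16).
Summing one r·B term per recipient: 4·0.125·0.0592 + 1·0.5·0.0972 + 2·0.0625·0.199 = 0.103075.
0.103075 < 0.22: the indirect benefit is less than the cost.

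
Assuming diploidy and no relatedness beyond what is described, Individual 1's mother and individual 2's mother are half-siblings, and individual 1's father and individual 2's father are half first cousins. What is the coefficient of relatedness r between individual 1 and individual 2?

0.078125

Wright's path rule: contributions from independent ancestry routes add.
Individual 1 and individual 2 are related in two ways: half first cousins through their mothers (r = 1/16) and half second cousins through their fathers (r = 1/64).
r = 1/16 + 1/64 = 0.078125.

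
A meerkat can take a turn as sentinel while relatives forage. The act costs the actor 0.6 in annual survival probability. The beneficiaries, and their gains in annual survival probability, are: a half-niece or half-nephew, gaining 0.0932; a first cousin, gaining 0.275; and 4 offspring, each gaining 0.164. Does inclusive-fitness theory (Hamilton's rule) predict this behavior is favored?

No

Hamilton's rule: the trait is favored when the sum of r·B over every recipient exceeds the actor's cost C.
r to a half-niece or half-nephew = 1/8 (half-aunt/uncle↔niece/nephew: one path of length 3: r = (1/2)^3 = 1/8).
r to a first cousin = 1/8 (first cousins share one grandparent pair — two paths of length 4: r = 2·(1/2)^4 = 1/8).
r to an offspring = 1/2 (one parent–offspring link: r = (1/2)^1 = 1/2).
Summing one r·B term per recipient: 1·0.125·0.0932 + 1·0.125·0.275 + 4·0.5·0.164 = 0.374025.
0.374025 < 0.6: the indirect benefit is less than the cost.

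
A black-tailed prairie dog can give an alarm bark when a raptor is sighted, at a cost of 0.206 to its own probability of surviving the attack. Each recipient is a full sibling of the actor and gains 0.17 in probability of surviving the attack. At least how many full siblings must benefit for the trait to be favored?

3

r to a full sibling = 1/2 (full sibs share both parents — two paths of length 2: r = 2·(1/2)^2 = 1/2).
Hamilton's rule: n·r·B > C  ⇒  n > C/(r·B) = 0.206/(0.5·0.17) = 2.424.
The smallest integer exceeding 2.424 is 3.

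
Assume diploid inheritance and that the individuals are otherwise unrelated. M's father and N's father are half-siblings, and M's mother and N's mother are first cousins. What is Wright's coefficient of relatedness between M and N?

Wright's path rule: contributions from independent ancestry routes add.
M and N are related in two ways: half first cousins through their fathers (r = 1/16) and second cousins through their mothers (r = 1/32).
r = 1/16 + 1/32 = 3/32 = 0.09375.

0.09375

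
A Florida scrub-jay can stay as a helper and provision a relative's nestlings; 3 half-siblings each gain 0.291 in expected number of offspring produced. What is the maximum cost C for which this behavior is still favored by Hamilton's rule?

r to a half-sibling = 1/4 (half-sibs share one parent — one path of length 2: r = (1/2)^2 = 1/4).
Hamilton's rule: n·r·B > C, so the trait is favored while C < n·r·B = 3·0.25·0.291 = 0.21825.

0.21825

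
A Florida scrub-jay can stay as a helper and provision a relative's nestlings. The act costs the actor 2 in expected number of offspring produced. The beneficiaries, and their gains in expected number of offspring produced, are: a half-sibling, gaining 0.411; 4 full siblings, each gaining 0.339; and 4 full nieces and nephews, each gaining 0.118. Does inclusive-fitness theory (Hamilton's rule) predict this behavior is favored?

Hamilton's rule: the trait is favored when the sum of r·B over every recipient exceeds the actor's cost C.
r to a half-sibling = 0.25 (half-sibs share one parent — one path of length 2: r = (1/2)^2 = 1/4).
r to a full sibling = 1/2 (full sibs share both parents — two paths of length 2: r = 2·(1/2)^2 = 1/2).
r to a full niece or nephew = 1/4 (full aunt/uncle↔niece/nephew: two paths of length 3 through the shared grandparent pair: r = 2·(1/2)^3 = 1/4).
Summing one r·B term per recipient: 1·0.25·0.411 + 4·0.5·0.339 + 4·0.25·0.118 = 0.89875.
0.89875 < 2: the indirect benefit is less than the cost.

No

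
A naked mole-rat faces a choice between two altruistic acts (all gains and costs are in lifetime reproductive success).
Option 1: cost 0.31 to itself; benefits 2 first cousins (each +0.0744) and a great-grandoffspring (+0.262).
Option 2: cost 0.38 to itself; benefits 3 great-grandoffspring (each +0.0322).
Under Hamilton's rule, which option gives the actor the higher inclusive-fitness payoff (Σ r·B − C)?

Option 1

Option 1: r to a first cousin = 0.125.
Option 1: r to a great-grandoffspring = 0.125.
Option 1: Σ r·B − C = (2·0.125·0.0744 + 1·0.125·0.262) − 0.31 = -0.25865.
Option 2: r to a great-grandoffspring = 0.125.
Option 2: Σ r·B − C = (3·0.125·0.0322) − 0.38 = -0.367925.
Option 1 has the higher net inclusive-fitness payoff.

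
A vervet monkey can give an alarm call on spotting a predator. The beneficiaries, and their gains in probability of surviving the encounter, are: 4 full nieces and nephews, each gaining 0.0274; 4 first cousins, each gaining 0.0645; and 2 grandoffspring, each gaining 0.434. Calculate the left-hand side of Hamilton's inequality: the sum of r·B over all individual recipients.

0.27665

r to a full niece or nephew = 0.25 (full aunt/uncle↔niece/nephew: two paths of length 3 through the shared grandparent pair: r = 2·(1/2)^3 = 1/4).
r to a first cousin = 1/8 (first cousins share one grandparent pair — two paths of length 4: r = 2·(1/2)^4 = 1/8).
r to a grandoffspring = 0.25 (two parent–offspring links: r = (1/2)^2 = 1/4).
Summing one r·B term per recipient: 4·0.25·0.0274 + 4·0.125·0.0645 + 2·0.25·0.434 = 0.27665.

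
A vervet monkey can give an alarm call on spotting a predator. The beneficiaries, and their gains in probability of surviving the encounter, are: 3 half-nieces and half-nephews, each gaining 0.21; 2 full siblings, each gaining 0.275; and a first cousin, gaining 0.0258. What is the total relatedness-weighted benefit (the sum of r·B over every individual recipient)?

r to a half-niece or half-nephew = 0.125 (half-aunt/uncle↔niece/nephew: one path of length 3: r = (1/2)^3 = 1/8).
r to a full sibling = 0.5 (full sibs share both parents — two paths of length 2: r = 2·(1/2)^2 = 1/2).
r to a first cousin = 0.125 (first cousins share one grandparent pair — two paths of length 4: r = 2·(1/2)^4 = 1/8).
Summing one r·B term per recipient: 3·0.125·0.21 + 2·0.5·0.275 + 1·0.125·0.0258 = 0.356975.

0.356975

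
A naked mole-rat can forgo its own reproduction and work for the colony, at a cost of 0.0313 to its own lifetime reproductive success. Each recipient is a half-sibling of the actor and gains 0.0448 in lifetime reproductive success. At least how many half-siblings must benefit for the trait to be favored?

r to a half-sibling = 1/4 (half-sibs share one parent — one path of length 2: r = (1/2)^2 = 1/4).
Hamilton's rule: n·r·B > C  ⇒  n > C/(r·B) = 0.0313/(0.25·0.0448) = 2.795.
The smallest integer exceeding 2.795 is 3.

3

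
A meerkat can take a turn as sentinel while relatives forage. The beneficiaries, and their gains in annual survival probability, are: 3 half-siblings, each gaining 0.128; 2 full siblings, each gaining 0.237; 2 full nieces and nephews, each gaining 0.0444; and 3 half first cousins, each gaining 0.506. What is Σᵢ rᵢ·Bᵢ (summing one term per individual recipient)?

0.450075

r to a half-sibling = 0.25 (half-sibs share one parent — one path of length 2: r = (1/2)^2 = 1/4).
r to a full sibling = 1/2 (full sibs share both parents — two paths of length 2: r = 2·(1/2)^2 = 1/2).
r to a full niece or nephew = 0.25 (full aunt/uncle↔niece/nephew: two paths of length 3 through the shared grandparent pair: r = 2·(1/2)^3 = 1/4).
r to a half first cousin = 1/16 (half first cousins share one grandparent — one path of length 4: r = (1/2)^4 = 1/16).
Summing one r·B term per recipient: 3·0.25·0.128 + 2·0.5·0.237 + 2·0.25·0.0444 + 3·0.0625·0.506 = 0.450075.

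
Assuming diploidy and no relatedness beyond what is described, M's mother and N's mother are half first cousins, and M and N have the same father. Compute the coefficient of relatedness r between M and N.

With two independent routes of shared ancestry, r is the sum of the two contributions.
M and N are related in two ways: half second cousins through their mothers (r = 1/64) and half-sibs through their shared father (r = 1/4).
r = 1/64 + 1/4 = 0.265625.

0.265625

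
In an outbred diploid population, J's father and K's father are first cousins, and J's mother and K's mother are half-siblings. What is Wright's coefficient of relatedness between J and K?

With two independent routes of shared ancestry, r is the sum of the two contributions.
J and K are related in two ways: second cousins through their fathers (r = 1/32) and half first cousins through their mothers (r = 1/16).
r = 1/32 + 1/16 = 0.09375.

0.09375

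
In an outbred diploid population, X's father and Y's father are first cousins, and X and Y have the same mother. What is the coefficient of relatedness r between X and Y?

With two independent routes of shared ancestry, r is the sum of the two contributions.
X and Y are related in two ways: second cousins through their fathers (r = 1/32) and half-sibs through their shared mother (r = 1/4).
r = 1/32 + 1/4 = 9/32 = 0.28125.

0.28125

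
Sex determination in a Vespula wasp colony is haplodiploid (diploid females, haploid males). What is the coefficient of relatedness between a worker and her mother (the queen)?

One meiotic link between diploid queen and diploid daughter: r = 1/2.

0.5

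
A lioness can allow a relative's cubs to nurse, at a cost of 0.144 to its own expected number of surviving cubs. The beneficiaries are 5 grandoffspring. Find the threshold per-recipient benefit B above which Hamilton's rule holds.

r to a grandoffspring = 0.25 (two parent–offspring links: r = (1/2)^2 = 1/4).
Hamilton's rule with n recipients of equal r: n·r·B > C, so B > C/(n·r) = 0.144/(5·0.25) = 0.1152.

0.1152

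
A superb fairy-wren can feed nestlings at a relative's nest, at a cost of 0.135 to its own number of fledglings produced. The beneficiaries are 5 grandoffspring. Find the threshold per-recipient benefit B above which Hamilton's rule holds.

r to a grandoffspring = 1/4 (two parent–offspring links: r = (1/2)^2 = 1/4).
Hamilton's rule with n recipients of equal r: n·r·B > C, so B > C/(n·r) = 0.135/(5·0.25) = 0.108.

0.108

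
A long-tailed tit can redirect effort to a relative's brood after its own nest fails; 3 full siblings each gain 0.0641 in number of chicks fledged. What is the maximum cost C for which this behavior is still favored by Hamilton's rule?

0.09615

r to a full sibling = 1/2 (full sibs share both parents — two paths of length 2: r = 2·(1/2)^2 = 1/2).
Hamilton's rule: n·r·B > C, so the trait is favored while C < n·r·B = 3·0.5·0.0641 = 0.09615.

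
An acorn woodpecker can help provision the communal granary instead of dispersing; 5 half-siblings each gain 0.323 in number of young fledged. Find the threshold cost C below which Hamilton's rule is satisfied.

r to a half-sibling = 1/4 (half-sibs share one parent — one path of length 2: r = (1/2)^2 = 1/4).
Hamilton's rule: n·r·B > C, so the trait is favored while C < n·r·B = 5·0.25·0.323 = 0.40375.

0.40375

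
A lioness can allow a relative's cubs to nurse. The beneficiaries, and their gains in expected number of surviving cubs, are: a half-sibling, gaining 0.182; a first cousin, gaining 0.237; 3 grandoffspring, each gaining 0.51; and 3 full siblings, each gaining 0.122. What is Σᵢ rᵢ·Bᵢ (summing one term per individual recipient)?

0.640625

r to a half-sibling = 0.25 (half-sibs share one parent — one path of length 2: r = (1/2)^2 = 1/4).
r to a first cousin = 1/8 (first cousins share one grandparent pair — two paths of length 4: r = 2·(1/2)^4 = 1/8).
r to a grandoffspring = 0.25 (two parent–offspring links: r = (1/2)^2 = 1/4).
r to a full sibling = 0.5 (full sibs share both parents — two paths of length 2: r = 2·(1/2)^2 = 1/2).
Summing one r·B term per recipient: 1·0.25·0.182 + 1·0.125·0.237 + 3·0.25·0.51 + 3·0.5·0.122 = 0.640625.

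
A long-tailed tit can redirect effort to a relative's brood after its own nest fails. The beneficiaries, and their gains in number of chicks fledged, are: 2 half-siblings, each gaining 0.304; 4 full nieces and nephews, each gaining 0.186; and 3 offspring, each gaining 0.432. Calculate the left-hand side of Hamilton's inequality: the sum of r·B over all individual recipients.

r to a half-sibling = 1/4 (half-sibs share one parent — one path of length 2: r = (1/2)^2 = 1/4).
r to a full niece or nephew = 0.25 (full aunt/uncle↔niece/nephew: two paths of length 3 through the shared grandparent pair: r = 2·(1/2)^3 = 1/4).
r to an offspring = 1/2 (one parent–offspring link: r = (1/2)^1 = 1/2).
Summing one r·B term per recipient: 2·0.25·0.304 + 4·0.25·0.186 + 3·0.5·0.432 = 0.986.

0.986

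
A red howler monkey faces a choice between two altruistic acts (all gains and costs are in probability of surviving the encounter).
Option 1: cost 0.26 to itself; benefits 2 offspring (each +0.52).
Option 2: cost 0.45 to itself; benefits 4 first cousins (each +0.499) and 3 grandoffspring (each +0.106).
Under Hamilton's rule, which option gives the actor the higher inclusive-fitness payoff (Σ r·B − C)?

Option 1: r to an offspring = 0.5.
Option 1: Σ r·B − C = (2·0.5·0.52) − 0.26 = 0.26.
Option 2: r to a first cousin = 0.125.
Option 2: r to a grandoffspring = 0.25.
Option 2: Σ r·B − C = (4·0.125·0.499 + 3·0.25·0.106) − 0.45 = -0.121.
Option 1 has the higher net inclusive-fitness payoff.

Option 1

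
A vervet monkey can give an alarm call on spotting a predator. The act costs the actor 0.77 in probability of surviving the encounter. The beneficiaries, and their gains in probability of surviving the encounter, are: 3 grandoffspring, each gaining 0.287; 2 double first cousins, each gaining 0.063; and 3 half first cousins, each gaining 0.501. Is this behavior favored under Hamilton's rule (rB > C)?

No

Hamilton's rule: the trait is favored when the sum of r·B over every recipient exceeds the actor's cost C.
r to a grandoffspring = 0.25 (two parent–offspring links: r = (1/2)^2 = 1/4).
r to a double first cousin = 0.25 (double first cousins share both grandparent pairs — four paths of length 4: r = 4·(1/2)^4 = 1/4).
r to a half first cousin = 1/16 (half first cousins share one grandparent — one path of length 4: r = (1/2)^4 = 1/16).
Summing one r·B term per recipient: 3·0.25·0.287 + 2·0.25·0.063 + 3·0.0625·0.501 = 0.3406875.
0.3406875 < 0.77: the indirect benefit is less than the cost.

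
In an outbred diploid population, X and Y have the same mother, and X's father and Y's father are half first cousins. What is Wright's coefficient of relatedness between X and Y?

With two independent routes of shared ancestry, r is the sum of the two contributions.
X and Y are related in two ways: half-sibs through their shared mother (r = 1/4) and half second cousins through their fathers (r = 1/64).
r = 1/4 + 1/64 = 17/64 = 0.265625.

0.265625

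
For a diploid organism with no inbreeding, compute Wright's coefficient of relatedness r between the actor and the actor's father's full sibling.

0.25

Each parent–offspring link contributes a factor of 1/2, and independent paths through distinct common ancestors add.
Full aunt/uncle↔niece/nephew: two paths of length 3 through the shared grandparent pair: r = 2·(1/2)^3 = 1/4.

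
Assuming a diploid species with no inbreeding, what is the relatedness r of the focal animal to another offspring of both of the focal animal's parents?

Each parent–offspring link contributes a factor of 1/2, and independent paths through distinct common ancestors add.
Full sibs share both parents — two paths of length 2: r = 2·(1/2)^2 = 1/2.

0.5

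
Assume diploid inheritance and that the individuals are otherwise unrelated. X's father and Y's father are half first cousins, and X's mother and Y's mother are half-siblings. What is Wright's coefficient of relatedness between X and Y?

0.078125

Independent pedigree routes through distinct common ancestors add.
X and Y are related in two ways: half second cousins through their fathers (r = 1/64) and half first cousins through their mothers (r = 1/16).
r = 1/64 + 1/16 = 0.078125.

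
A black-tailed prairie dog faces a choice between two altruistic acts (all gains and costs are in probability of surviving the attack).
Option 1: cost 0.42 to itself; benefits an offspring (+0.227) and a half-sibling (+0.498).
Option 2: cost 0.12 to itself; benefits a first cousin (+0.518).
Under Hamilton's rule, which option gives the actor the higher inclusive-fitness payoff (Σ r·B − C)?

Option 2

Option 1: r to an offspring = 0.5.
Option 1: r to a half-sibling = 0.25.
Option 1: Σ r·B − C = (1·0.5·0.227 + 1·0.25·0.498) − 0.42 = -0.182.
Option 2: r to a first cousin = 0.125.
Option 2: Σ r·B − C = (1·0.125·0.518) − 0.12 = -0.05525.
Option 2 has the higher net inclusive-fitness payoff.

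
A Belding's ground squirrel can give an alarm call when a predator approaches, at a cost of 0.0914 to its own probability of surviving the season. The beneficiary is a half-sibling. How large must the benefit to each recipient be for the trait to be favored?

r to a half-sibling = 0.25 (half-sibs share one parent — one path of length 2: r = (1/2)^2 = 1/4).
Hamilton's rule with n recipients of equal r: n·r·B > C, so B > C/(n·r) = 0.0914/(1·0.25) = 0.3656.

0.3656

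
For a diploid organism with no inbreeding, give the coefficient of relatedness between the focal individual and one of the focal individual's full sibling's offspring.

0.25

Each parent–offspring link contributes a factor of 1/2, and independent paths through distinct common ancestors add.
Full aunt/uncle↔niece/nephew: two paths of length 3 through the shared grandparent pair: r = 2·(1/2)^3 = 1/4.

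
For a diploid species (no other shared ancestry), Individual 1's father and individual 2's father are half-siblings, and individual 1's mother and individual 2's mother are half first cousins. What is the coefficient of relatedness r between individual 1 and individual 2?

0.078125

Wright's path rule: contributions from independent ancestry routes add.
Individual 1 and individual 2 are related in two ways: half first cousins through their fathers (r = 1/16) and half second cousins through their mothers (r = 1/64).
r = 1/16 + 1/64 = 0.078125.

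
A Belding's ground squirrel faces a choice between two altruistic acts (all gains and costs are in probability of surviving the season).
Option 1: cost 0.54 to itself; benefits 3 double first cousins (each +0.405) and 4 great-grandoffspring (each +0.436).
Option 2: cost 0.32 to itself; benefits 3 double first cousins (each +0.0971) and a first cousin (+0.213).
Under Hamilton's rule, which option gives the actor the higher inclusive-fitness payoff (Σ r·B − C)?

Option 1: r to a double first cousin = 0.25.
Option 1: r to a great-grandoffspring = 0.125.
Option 1: Σ r·B − C = (3·0.25·0.405 + 4·0.125·0.436) − 0.54 = -0.01825.
Option 2: r to a double first cousin = 0.25.
Option 2: r to a first cousin = 0.125.
Option 2: Σ r·B − C = (3·0.25·0.0971 + 1·0.125·0.213) − 0.32 = -0.22055.
Option 1 has the higher net inclusive-fitness payoff.

Option 1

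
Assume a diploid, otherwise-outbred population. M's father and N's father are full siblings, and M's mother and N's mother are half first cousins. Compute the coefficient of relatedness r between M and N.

0.140625

With two independent routes of shared ancestry, r is the sum of the two contributions.
M and N are related in two ways: first cousins through their fathers (r = 1/8) and half second cousins through their mothers (r = 1/64).
r = 1/8 + 1/64 = 9/64 = 0.140625.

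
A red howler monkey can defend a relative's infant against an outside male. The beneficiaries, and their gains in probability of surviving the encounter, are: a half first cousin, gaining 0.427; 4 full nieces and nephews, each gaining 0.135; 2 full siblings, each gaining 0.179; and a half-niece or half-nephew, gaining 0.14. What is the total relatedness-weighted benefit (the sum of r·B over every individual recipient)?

r to a half first cousin = 0.0625 (half first cousins share one grandparent — one path of length 4: r = (1/2)^4 = 1/16).
r to a full niece or nephew = 1/4 (full aunt/uncle↔niece/nephew: two paths of length 3 through the shared grandparent pair: r = 2·(1/2)^3 = 1/4).
r to a full sibling = 0.5 (full sibs share both parents — two paths of length 2: r = 2·(1/2)^2 = 1/2).
r to a half-niece or half-nephew = 1/8 (half-aunt/uncle↔niece/nephew: one path of length 3: r = (1/2)^3 = 1/8).
Summing one r·B term per recipient: 1·0.0625·0.427 + 4·0.25·0.135 + 2·0.5·0.179 + 1·0.125·0.14 = 0.3581875.

0.3581875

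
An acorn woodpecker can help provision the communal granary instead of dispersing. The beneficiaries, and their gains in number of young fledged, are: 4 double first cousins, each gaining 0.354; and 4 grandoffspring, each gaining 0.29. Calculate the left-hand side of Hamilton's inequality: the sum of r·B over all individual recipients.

0.644

r to a double first cousin = 1/4 (double first cousins share both grandparent pairs — four paths of length 4: r = 4·(1/2)^4 = 1/4).
r to a grandoffspring = 0.25 (two parent–offspring links: r = (1/2)^2 = 1/4).
Summing one r·B term per recipient: 4·0.25·0.354 + 4·0.25·0.29 = 0.644.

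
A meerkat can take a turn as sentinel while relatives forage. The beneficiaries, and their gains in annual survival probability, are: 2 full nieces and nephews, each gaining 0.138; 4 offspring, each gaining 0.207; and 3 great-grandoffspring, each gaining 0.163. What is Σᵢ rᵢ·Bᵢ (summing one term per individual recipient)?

r to a full niece or nephew = 0.25 (full aunt/uncle↔niece/nephew: two paths of length 3 through the shared grandparent pair: r = 2·(1/2)^3 = 1/4).
r to an offspring = 1/2 (one parent–offspring link: r = (1/2)^1 = 1/2).
r to a great-grandoffspring = 1/8 (three parent–offspring links: r = (1/2)^3 = 1/8).
Summing one r·B term per recipient: 2·0.25·0.138 + 4·0.5·0.207 + 3·0.125·0.163 = 0.544125.

0.544125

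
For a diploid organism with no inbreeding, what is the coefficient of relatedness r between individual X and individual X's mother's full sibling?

Each parent–offspring link contributes a factor of 1/2, and independent paths through distinct common ancestors add.
Full aunt/uncle↔niece/nephew: two paths of length 3 through the shared grandparent pair: r = 2·(1/2)^3 = 1/4.

0.25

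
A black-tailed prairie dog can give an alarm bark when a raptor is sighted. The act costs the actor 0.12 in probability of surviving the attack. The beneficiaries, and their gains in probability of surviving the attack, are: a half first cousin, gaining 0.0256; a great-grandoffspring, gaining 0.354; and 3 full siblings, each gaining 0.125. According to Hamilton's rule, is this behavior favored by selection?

Yes

Hamilton's rule: the trait is favored when the sum of r·B over every recipient exceeds the actor's cost C.
r to a half first cousin = 0.0625 (half first cousins share one grandparent — one path of length 4: r = (1/2)^4 = 1/16).
r to a great-grandoffspring = 0.125 (three parent–offspring links: r = (1/2)^3 = 1/8).
r to a full sibling = 0.5 (full sibs share both parents — two paths of length 2: r = 2·(1/2)^2 = 1/2).
Summing one r·B term per recipient: 1·0.0625·0.0256 + 1·0.125·0.354 + 3·0.5·0.125 = 0.23335.
0.23335 > 0.12: the indirect benefit exceeds the cost.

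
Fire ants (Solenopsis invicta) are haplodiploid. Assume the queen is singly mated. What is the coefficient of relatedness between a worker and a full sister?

0.75

Haplodiploid full sisters inherit their father's entire haploid genome identically (contributing 1/2) and on average half of their mother's contribution (1/2 · 1/2 = 1/4); r = 1/2 + 1/4 = 3/4.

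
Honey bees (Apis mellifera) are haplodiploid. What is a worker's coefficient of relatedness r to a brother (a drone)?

0.25

Her haploid brother carries none of their father's genes and a random half of their mother's genome; that half matches the maternal half of her own genome with probability 1/2: r = 1/2 · 1/2 = 1/4.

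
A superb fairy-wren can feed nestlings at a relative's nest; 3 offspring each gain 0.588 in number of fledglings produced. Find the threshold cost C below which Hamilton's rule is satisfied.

0.882

r to an offspring = 0.5 (one parent–offspring link: r = (1/2)^1 = 1/2).
Hamilton's rule: n·r·B > C, so the trait is favored while C < n·r·B = 3·0.5·0.588 = 0.882.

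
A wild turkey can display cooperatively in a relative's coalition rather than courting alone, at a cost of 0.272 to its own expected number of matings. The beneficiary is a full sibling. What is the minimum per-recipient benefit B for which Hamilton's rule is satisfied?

r to a full sibling = 1/2 (full sibs share both parents — two paths of length 2: r = 2·(1/2)^2 = 1/2).
Hamilton's rule with n recipients of equal r: n·r·B > C, so B > C/(n·r) = 0.272/(1·0.5) = 0.544.

0.544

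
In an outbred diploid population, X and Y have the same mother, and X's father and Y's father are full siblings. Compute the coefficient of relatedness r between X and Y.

0.375

With two independent routes of shared ancestry, r is the sum of the two contributions.
X and Y are related in two ways: half-sibs through their shared mother (r = 1/4) and first cousins through their fathers (r = 1/8).
r = 1/4 + 1/8 = 3/8 = 0.375.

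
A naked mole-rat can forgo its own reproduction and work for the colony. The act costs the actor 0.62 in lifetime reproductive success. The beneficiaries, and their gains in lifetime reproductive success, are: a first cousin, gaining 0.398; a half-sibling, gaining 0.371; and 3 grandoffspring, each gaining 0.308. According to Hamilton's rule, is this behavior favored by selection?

No

Hamilton's rule: the trait is favored when the sum of r·B over every recipient exceeds the actor's cost C.
r to a first cousin = 1/8 (first cousins share one grandparent pair — two paths of length 4: r = 2·(1/2)^4 = 1/8).
r to a half-sibling = 1/4 (half-sibs share one parent — one path of length 2: r = (1/2)^2 = 1/4).
r to a grandoffspring = 0.25 (two parent–offspring links: r = (1/2)^2 = 1/4).
Summing one r·B term per recipient: 1·0.125·0.398 + 1·0.25·0.371 + 3·0.25·0.308 = 0.3735.
0.3735 < 0.62: the indirect benefit is less than the cost.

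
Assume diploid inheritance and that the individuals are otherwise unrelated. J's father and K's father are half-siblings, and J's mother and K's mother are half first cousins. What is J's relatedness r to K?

Relatedness sums over independent paths through distinct common ancestors.
J and K are related in two ways: half first cousins through their fathers (r = 1/16) and half second cousins through their mothers (r = 1/64).
r = 1/16 + 1/64 = 0.078125.

0.078125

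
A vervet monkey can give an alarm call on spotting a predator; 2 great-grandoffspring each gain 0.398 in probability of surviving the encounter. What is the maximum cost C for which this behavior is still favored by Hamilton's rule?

0.0995

r to a great-grandoffspring = 0.125 (three parent–offspring links: r = (1/2)^3 = 1/8).
Hamilton's rule: n·r·B > C, so the trait is favored while C < n·r·B = 2·0.125·0.398 = 0.0995.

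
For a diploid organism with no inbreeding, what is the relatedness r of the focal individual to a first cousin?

First cousins share one grandparent pair — two paths of length 4: r = 2·(1/2)^4 = 1/8.

0.125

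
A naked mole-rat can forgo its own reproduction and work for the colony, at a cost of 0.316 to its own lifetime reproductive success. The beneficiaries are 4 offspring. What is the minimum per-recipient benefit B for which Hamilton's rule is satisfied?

r to an offspring = 0.5 (one parent–offspring link: r = (1/2)^1 = 1/2).
Hamilton's rule with n recipients of equal r: n·r·B > C, so B > C/(n·r) = 0.316/(4·0.5) = 0.158.

0.158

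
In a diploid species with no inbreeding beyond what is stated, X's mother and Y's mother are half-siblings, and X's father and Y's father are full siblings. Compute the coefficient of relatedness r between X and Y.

Relatedness sums over independent paths through distinct common ancestors.
X and Y are related in two ways: half first cousins through their mothers (r = 1/16) and first cousins through their fathers (r = 1/8).
r = 1/16 + 1/8 = 0.1875.

0.1875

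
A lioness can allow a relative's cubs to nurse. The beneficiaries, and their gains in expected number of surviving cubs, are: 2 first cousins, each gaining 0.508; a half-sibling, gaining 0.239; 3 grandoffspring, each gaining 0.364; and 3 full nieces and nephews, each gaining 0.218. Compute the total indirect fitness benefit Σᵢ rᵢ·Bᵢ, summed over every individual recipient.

r to a first cousin = 1/8 (first cousins share one grandparent pair — two paths of length 4: r = 2·(1/2)^4 = 1/8).
r to a half-sibling = 1/4 (half-sibs share one parent — one path of length 2: r = (1/2)^2 = 1/4).
r to a grandoffspring = 0.25 (two parent–offspring links: r = (1/2)^2 = 1/4).
r to a full niece or nephew = 0.25 (full aunt/uncle↔niece/nephew: two paths of length 3 through the shared grandparent pair: r = 2·(1/2)^3 = 1/4).
Summing one r·B term per recipient: 2·0.125·0.508 + 1·0.25·0.239 + 3·0.25·0.364 + 3·0.25·0.218 = 0.62325.

0.62325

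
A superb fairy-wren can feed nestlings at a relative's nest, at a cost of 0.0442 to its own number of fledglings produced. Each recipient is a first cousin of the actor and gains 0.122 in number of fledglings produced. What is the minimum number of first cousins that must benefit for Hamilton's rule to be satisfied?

3

r to a first cousin = 1/8 (first cousins share one grandparent pair — two paths of length 4: r = 2·(1/2)^4 = 1/8).
Hamilton's rule: n·r·B > C  ⇒  n > C/(r·B) = 0.0442/(0.125·0.122) = 2.898.
The smallest integer exceeding 2.898 is 3.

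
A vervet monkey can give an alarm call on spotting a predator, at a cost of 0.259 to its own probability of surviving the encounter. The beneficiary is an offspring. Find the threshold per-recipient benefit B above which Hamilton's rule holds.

r to an offspring = 0.5 (one parent–offspring link: r = (1/2)^1 = 1/2).
Hamilton's rule with n recipients of equal r: n·r·B > C, so B > C/(n·r) = 0.259/(1·0.5) = 0.518.

0.518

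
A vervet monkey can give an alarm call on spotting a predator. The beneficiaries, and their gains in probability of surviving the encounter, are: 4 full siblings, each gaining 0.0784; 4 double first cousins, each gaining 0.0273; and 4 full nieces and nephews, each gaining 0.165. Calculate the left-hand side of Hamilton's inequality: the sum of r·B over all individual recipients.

0.3491

r to a full sibling = 1/2 (full sibs share both parents — two paths of length 2: r = 2·(1/2)^2 = 1/2).
r to a double first cousin = 1/4 (double first cousins share both grandparent pairs — four paths of length 4: r = 4·(1/2)^4 = 1/4).
r to a full niece or nephew = 1/4 (full aunt/uncle↔niece/nephew: two paths of length 3 through the shared grandparent pair: r = 2·(1/2)^3 = 1/4).
Summing one r·B term per recipient: 4·0.5·0.0784 + 4·0.25·0.0273 + 4·0.25·0.165 = 0.3491.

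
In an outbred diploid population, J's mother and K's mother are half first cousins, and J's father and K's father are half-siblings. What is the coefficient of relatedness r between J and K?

0.078125

Relatedness sums over independent paths through distinct common ancestors.
J and K are related in two ways: half second cousins through their mothers (r = 1/64) and half first cousins through their fathers (r = 1/16).
r = 1/64 + 1/16 = 5/64 = 0.078125.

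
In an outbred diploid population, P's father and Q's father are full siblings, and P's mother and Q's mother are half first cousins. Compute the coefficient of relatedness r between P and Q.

Independent pedigree routes through distinct common ancestors add.
P and Q are related in two ways: first cousins through their fathers (r = 1/8) and half second cousins through their mothers (r = 1/64).
r = 1/8 + 1/64 = 9/64 = 0.140625.

0.140625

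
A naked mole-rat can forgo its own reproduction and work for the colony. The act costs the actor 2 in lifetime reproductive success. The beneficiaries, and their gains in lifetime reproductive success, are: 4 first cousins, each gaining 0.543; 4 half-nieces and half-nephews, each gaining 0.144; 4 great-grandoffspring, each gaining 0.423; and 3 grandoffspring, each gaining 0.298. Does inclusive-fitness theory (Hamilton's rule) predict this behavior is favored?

Hamilton's rule: the trait is favored when the sum of r·B over every recipient exceeds the actor's cost C.
r to a first cousin = 0.125 (first cousins share one grandparent pair — two paths of length 4: r = 2·(1/2)^4 = 1/8).
r to a half-niece or half-nephew = 0.125 (half-aunt/uncle↔niece/nephew: one path of length 3: r = (1/2)^3 = 1/8).
r to a great-grandoffspring = 0.125 (three parent–offspring links: r = (1/2)^3 = 1/8).
r to a grandoffspring = 0.25 (two parent–offspring links: r = (1/2)^2 = 1/4).
Summing one r·B term per recipient: 4·0.125·0.543 + 4·0.125·0.144 + 4·0.125·0.423 + 3·0.25·0.298 = 0.7785.
0.7785 < 2: the indirect benefit is less than the cost.

No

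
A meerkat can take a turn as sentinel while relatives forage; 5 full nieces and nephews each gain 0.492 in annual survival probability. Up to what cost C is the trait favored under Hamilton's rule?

r to a full niece or nephew = 0.25 (full aunt/uncle↔niece/nephew: two paths of length 3 through the shared grandparent pair: r = 2·(1/2)^3 = 1/4).
Hamilton's rule: n·r·B > C, so the trait is favored while C < n·r·B = 5·0.25·0.492 = 0.615.

0.615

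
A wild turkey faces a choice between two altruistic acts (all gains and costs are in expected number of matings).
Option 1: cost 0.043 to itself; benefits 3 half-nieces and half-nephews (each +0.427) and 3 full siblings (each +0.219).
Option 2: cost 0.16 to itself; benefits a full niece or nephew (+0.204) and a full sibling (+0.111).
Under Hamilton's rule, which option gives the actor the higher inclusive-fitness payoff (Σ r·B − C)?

Option 1: r to a half-niece or half-nephew = 0.125.
Option 1: r to a full sibling = 0.5.
Option 1: Σ r·B − C = (3·0.125·0.427 + 3·0.5·0.219) − 0.043 = 0.445625.
Option 2: r to a full niece or nephew = 0.25.
Option 2: r to a full sibling = 0.5.
Option 2: Σ r·B − C = (1·0.25·0.204 + 1·0.5·0.111) − 0.16 = -0.0535.
Option 1 has the higher net inclusive-fitness payoff.

Option 1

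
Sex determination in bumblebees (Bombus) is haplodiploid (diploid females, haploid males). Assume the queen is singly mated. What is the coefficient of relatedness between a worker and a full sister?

0.75

Haplodiploid full sisters inherit their father's entire haploid genome identically (contributing 1/2) and on average half of their mother's contribution (1/2 · 1/2 = 1/4); r = 1/2 + 1/4 = 3/4.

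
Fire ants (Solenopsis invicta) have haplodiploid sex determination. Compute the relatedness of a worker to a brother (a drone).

0.25

Her haploid brother carries none of their father's genes and a random half of their mother's genome; that half matches the maternal half of her own genome with probability 1/2: r = 1/2 · 1/2 = 1/4.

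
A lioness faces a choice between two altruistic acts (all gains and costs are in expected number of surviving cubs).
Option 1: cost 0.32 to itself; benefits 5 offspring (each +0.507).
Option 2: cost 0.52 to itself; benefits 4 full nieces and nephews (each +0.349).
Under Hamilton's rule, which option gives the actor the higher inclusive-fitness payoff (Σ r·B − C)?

Option 1: r to an offspring = 0.5.
Option 1: Σ r·B − C = (5·0.5·0.507) − 0.32 = 0.9475.
Option 2: r to a full niece or nephew = 0.25.
Option 2: Σ r·B − C = (4·0.25·0.349) − 0.52 = -0.171.
Option 1 has the higher net inclusive-fitness payoff.

Option 1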